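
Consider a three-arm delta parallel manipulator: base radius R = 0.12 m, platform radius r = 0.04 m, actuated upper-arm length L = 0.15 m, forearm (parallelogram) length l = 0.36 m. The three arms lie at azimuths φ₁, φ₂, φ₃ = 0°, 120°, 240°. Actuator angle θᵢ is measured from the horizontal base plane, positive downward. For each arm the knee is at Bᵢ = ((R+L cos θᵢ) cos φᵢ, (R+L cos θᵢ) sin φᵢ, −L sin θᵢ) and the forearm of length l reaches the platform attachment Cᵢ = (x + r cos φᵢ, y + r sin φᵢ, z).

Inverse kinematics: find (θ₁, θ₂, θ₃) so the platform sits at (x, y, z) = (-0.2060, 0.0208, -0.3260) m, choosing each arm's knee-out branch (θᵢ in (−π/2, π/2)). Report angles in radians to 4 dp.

θ₁ = 1.3962, θ₂ = 0.1743, θ₃ = 0.3490

φ1=0.0° → target in arm frame (-0.2060, 0.0208)
  A cos θ + B sin θ = C:  0.2860·cos θ + -0.3260·sin θ = -0.2713
  γ=atan2(-0.3260,0.2860)=-0.8507;  ψ=arccos(-0.6257)=2.2468;  θ1=γ+ψ≈1.3962
rotate P by −φ2: (0.1210, 0.1680, -0.3260)
  A cos θ + B sin θ = C:  -0.0410·cos θ + -0.3260·sin θ = -0.0969
  θ2 = atan2(B,A) + arccos(C/0.3286) = 0.1743
arm 3 (φ=240.0°): x'=0.0850, y'=-0.1888
  A=-0.0050, B=-0.3260, C=(l²−L²−A²−y'²−z²)/(2L)=-0.1162
  θ3 = atan2(B,A) + arccos(C/0.3260) = 0.3490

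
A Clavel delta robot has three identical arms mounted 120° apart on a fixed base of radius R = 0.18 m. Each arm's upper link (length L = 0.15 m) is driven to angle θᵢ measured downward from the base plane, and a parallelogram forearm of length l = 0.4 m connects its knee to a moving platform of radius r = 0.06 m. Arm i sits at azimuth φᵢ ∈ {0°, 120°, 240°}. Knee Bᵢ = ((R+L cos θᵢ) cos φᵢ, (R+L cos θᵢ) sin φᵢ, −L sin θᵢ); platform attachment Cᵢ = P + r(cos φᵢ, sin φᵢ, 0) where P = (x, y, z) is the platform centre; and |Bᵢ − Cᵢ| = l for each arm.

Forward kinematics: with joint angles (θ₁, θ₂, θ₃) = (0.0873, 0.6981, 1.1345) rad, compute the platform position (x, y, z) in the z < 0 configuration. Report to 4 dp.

(0.1285, 0.0678, -0.3812)

arm 1 at φ=0.0°: ρ1 = 0.2694;  O1 = (0.2694, 0.0000, -0.0131)
arm 2 at φ=120.0°: ρ2 = 0.2349;  O2 = (-0.1175, 0.2034, -0.0964)
φ3=240.0°: virtual centre (-0.0917, -0.1588, -0.1359), radius l
|O₂|²−|O₁|² = -0.0083;  |O₃|²−|O₁|² = -0.0206
linear system: -0.7738x+0.4069y = -0.0083−-0.1667z; -0.7222x+-0.3176y = -0.0206−-0.2457z
det = 0.5396;  x = 0.0204+-0.2834z,  y = 0.0185+-0.1293z
into |P−O₁|² = l²: 1.0970z² + 0.1625z + -0.0975 = 0;  Δ = 0.4542;  z = -0.3812 or 0.2331 → z<0 root = -0.3812
x = 0.1285, y = 0.0678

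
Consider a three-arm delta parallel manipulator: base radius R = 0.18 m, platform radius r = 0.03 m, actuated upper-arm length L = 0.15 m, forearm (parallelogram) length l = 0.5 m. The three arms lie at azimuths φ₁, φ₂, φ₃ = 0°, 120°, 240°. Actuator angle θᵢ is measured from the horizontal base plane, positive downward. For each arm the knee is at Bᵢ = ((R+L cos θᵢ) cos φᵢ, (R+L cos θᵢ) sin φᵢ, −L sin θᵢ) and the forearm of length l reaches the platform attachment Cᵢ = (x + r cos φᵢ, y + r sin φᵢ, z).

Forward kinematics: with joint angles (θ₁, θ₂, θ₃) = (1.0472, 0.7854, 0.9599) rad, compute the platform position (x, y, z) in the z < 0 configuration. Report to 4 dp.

(-0.0331, 0.0282, -0.5572)

O1 = (0.2250·cos0.0°, 0.2250·sin0.0°, -0.1299) = (0.2250, 0.0000, -0.1299)
O2 = (0.2561·cos120.0°, 0.2561·sin120.0°, -0.1061) = (-0.1280, 0.2218, -0.1061)
arm 3 at φ=240.0°: (R−r)+L cos θ3 = 0.2360;  O3 = (-0.1180, -0.2044, -0.1229)
eliminate P² terms by subtracting sphere 1 from 2 and 3
plane₁₂: -0.7061x+0.4435y+0.0477z = 0.0093
Cramer: x(z) = -0.0089+0.0434z;  y(z) = 0.0068-0.0384z
sphere 1 gives Az²+Bz+C=0 with A=1.0034, B=0.2390, C=-0.1784;  B²−4AC=0.7730;  roots -0.5572, 0.3190;  negative root z = -0.5572
x = -0.0331, y = 0.0282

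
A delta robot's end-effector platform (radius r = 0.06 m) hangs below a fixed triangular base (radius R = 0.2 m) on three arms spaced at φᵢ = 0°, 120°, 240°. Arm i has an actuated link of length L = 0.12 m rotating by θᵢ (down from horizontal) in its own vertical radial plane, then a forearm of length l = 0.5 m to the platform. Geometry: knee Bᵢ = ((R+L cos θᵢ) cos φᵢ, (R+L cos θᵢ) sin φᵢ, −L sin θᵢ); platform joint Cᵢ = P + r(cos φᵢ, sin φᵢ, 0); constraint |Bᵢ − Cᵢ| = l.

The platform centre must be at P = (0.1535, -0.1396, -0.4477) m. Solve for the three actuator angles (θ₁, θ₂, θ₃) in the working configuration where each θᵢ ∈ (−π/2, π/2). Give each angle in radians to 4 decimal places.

φ1=0.0° → target in arm frame (0.1535, -0.1396)
  A=-0.0135, B=-0.4477, C=(l²−L²−A²−y'²−z²)/(2L)=0.0646
  θ1 = atan2(B,A) + arccos(C/0.4479) = -0.1748
rotate P by −φ2: (-0.1976, -0.0631, -0.4477)
  e−x'=0.3376;  (l²−L²−(e−x')²−y'²−z²)/2L = -0.3451
  √(A²+B²)=0.5608;  θ2 = -0.9246+2.2337 ≈ 1.3091
arm 3 (φ=240.0°): x'=0.0441, y'=0.2027
  A=0.0959, B=-0.4477, C=(l²−L²−A²−y'²−z²)/(2L)=-0.0630
  θ3 = atan2(B,A) + arccos(C/0.4578) = 0.3490

θ₁ = -0.1748, θ₂ = 1.3091, θ₃ = 0.3490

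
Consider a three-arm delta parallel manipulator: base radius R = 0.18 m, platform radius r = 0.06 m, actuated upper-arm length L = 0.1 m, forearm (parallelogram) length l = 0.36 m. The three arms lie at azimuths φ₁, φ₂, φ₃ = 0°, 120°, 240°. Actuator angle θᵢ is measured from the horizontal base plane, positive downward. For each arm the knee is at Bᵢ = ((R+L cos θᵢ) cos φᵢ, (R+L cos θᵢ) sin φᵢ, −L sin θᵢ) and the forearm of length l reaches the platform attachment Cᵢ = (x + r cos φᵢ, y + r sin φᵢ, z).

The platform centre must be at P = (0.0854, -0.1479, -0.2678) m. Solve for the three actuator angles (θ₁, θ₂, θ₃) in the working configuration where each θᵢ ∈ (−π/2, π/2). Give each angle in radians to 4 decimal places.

rotate P by −φ1: (0.0854, -0.1479, -0.2678)
  A cos θ + B sin θ = C:  0.0346·cos θ + -0.2678·sin θ = 0.1241
  θ1 = atan2(B,A) + arccos(C/0.2700) = -0.3489
arm 2 (φ=120.0°): x'=-0.1708, y'=0.0000
  A=0.2908, B=-0.2678, C=(l²−L²−A²−y'²−z²)/(2L)=-0.1834
  γ=atan2(-0.2678,0.2908)=-0.7443;  ψ=arccos(-0.4638)=2.0531;  θ2=γ+ψ≈1.3089
arm 3 (φ=240.0°): x'=0.0854, y'=0.1479
  A=0.0346, B=-0.2678, C=(l²−L²−A²−y'²−z²)/(2L)=0.1240
  √(A²+B²)=0.2700;  θ3 = -1.4423+1.0935 ≈ -0.3487

θ₁ = -0.3489, θ₂ = 1.3089, θ₃ = -0.3487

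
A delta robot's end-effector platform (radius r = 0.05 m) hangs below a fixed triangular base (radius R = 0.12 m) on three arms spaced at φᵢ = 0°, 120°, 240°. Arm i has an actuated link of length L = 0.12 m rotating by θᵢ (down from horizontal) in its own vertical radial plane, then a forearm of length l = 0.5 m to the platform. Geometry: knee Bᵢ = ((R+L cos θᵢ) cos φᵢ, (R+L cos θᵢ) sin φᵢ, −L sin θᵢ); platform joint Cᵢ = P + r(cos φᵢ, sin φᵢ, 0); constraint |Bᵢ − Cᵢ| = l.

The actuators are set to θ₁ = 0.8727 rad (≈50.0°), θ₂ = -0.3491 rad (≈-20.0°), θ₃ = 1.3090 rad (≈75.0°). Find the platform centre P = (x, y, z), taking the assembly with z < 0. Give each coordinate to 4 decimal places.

centre 1 = (0.1471·cos0.0°, 0.1471·sin0.0°, -0.0919) = (0.1471, 0.0000, -0.0919)
centre 2 = (0.1828·cos120.0°, 0.1828·sin120.0°, 0.0410) = (-0.0914, 0.1583, 0.0410)
φ3=240.0°: virtual centre (-0.0505, -0.0875, -0.1159), radius l
|centre ₂|²−|centre ₁|² = 0.0050;  |centre ₃|²−|centre ₁|² = -0.0065
linear system: -0.4770x+0.3166y = 0.0050−0.2659z; -0.3953x+-0.1750y = -0.0065−-0.0480z
Cramer: x(z) = 0.0056+0.1503z;  y(z) = 0.0242-0.6136z
sphere 1 gives Az²+Bz+C=0 with A=1.3991, B=0.1116, C=-0.2209;  B²−4AC=1.2489;  roots -0.4393, 0.3595;  negative root z = -0.4393
x = -0.0604, y = 0.2937

(-0.0604, 0.2937, -0.4393)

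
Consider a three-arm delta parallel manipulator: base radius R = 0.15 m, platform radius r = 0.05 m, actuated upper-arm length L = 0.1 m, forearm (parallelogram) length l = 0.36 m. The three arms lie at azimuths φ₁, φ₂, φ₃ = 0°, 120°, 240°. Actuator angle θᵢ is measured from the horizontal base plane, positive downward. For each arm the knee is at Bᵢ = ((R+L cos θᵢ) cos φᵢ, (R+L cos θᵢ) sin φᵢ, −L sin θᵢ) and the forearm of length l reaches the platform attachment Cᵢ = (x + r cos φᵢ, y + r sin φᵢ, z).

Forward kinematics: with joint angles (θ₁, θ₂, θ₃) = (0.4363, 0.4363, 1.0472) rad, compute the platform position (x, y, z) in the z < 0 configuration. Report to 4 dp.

(0.0410, 0.0710, -0.3619)

O1 = (0.1906·cos0.0°, 0.1906·sin0.0°, -0.0423) = (0.1906, 0.0000, -0.0423)
O2 = (0.1906·cos120.0°, 0.1906·sin120.0°, -0.0423) = (-0.0953, 0.1651, -0.0423)
φ3=240.0°: virtual centre (-0.0750, -0.1299, -0.0866), radius l
eliminate P² terms by subtracting sphere 1 from 2 and 3
[-0.5719 0.3302 0.0000]·P = 0.0000;  [-0.5313 -0.2598 -0.0887]·P = -0.0081
det = 0.3240;  x = 0.0083+-0.0904z,  y = 0.0143+-0.1565z
quadratic in z: (1.0327)z²+(0.1130)z+(-0.0944)=0, √Δ=0.6344 → z ∈ {-0.3619, 0.2525}; z = -0.3619 (taking z<0)
x = 0.0410, y = 0.0710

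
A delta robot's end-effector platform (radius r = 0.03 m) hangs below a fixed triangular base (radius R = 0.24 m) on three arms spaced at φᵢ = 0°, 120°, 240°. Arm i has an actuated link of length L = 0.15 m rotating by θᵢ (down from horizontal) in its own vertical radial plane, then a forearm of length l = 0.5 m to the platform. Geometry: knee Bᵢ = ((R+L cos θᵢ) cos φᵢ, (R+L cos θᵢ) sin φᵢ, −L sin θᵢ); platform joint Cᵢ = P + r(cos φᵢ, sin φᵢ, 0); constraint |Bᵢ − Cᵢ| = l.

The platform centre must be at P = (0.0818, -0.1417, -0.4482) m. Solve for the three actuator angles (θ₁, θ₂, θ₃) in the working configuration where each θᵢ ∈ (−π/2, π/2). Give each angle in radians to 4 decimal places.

rotate P by −φ1: (0.0818, -0.1417, -0.4482)
  e−x'=0.1282;  (l²−L²−(e−x')²−y'²−z²)/2L = -0.0330
  θ1 = atan2(B,A) + arccos(C/0.4662) = 0.3494
φ2=120.0° → target in arm frame (-0.1636, 0.0000)
  A=0.3736, B=-0.4482, C=(l²−L²−A²−y'²−z²)/(2L)=-0.3766
  θ2 = atan2(B,A) + arccos(C/0.5835) = 1.3964
rotate P by −φ3: (0.0818, 0.1417, -0.4482)
  A=0.1282, B=-0.4482, C=(l²−L²−A²−y'²−z²)/(2L)=-0.0330
  θ3 = atan2(B,A) + arccos(C/0.4662) = 0.3493

θ₁ = 0.3494, θ₂ = 1.3964, θ₃ = 0.3493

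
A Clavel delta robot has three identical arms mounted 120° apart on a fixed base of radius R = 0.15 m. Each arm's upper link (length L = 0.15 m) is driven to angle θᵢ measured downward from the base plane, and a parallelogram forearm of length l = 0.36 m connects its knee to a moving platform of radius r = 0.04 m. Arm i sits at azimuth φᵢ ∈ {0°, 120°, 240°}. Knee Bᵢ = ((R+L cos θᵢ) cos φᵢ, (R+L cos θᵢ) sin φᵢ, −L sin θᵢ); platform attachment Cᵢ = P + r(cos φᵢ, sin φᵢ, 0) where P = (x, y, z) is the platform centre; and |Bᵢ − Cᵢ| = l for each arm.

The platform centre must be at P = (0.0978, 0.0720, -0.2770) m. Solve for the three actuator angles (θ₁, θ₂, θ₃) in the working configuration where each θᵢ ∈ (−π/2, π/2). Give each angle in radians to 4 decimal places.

θ₁ = -0.2617, θ₂ = 0.2617, θ₃ = 0.8723

φ1=0.0° → target in arm frame (0.0978, 0.0720)
  e−x'=0.0122;  (l²−L²−(e−x')²−y'²−z²)/2L = 0.0835
  γ=atan2(-0.2770,0.0122)=-1.5268;  ψ=arccos(0.3010)=1.2650;  θ1=γ+ψ≈-0.2617
rotate P by −φ2: (0.0135, -0.1207, -0.2770)
  e−x'=0.0965;  (l²−L²−(e−x')²−y'²−z²)/2L = 0.0216
  θ2 = atan2(B,A) + arccos(C/0.2933) = 0.2617
rotate P by −φ3: (-0.1113, 0.0487, -0.2770)
  A cos θ + B sin θ = C:  0.2213·cos θ + -0.2770·sin θ = -0.0698
  γ=atan2(-0.2770,0.2213)=-0.8968;  ψ=arccos(-0.1970)=1.7691;  θ3=γ+ψ≈0.8723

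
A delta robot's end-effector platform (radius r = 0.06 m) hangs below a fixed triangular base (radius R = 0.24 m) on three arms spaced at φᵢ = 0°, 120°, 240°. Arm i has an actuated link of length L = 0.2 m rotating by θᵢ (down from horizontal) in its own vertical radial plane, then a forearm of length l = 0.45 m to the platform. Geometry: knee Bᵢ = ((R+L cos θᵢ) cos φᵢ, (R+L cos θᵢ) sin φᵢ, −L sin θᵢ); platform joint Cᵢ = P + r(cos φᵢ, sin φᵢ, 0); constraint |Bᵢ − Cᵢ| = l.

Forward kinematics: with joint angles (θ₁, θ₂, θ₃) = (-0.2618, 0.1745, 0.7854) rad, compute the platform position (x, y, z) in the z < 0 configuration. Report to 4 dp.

(0.0839, 0.0708, -0.2856)

φ1=0.0°: virtual centre (0.3732, 0.0000, 0.0518), radius l
O2 = (0.3770·cos120.0°, 0.3770·sin120.0°, -0.0347) = (-0.1885, 0.3265, -0.0347)
O3 = (0.3214·cos240.0°, 0.3214·sin240.0°, -0.1414) = (-0.1607, -0.2784, -0.1414)
subtract pairs → two planes through P
[-1.1233 0.6529 -0.1730]·P = 0.0014;  [-1.0678 -0.5567 -0.3864]·P = -0.0186
Cramer: x(z) = 0.0086-0.2636z;  y(z) = 0.0169-0.1885z
sphere 1 gives Az²+Bz+C=0 with A=1.1050, B=0.0823, C=-0.0666;  B²−4AC=0.3013;  roots -0.2856, 0.2111;  negative root z = -0.2856
x = 0.0839, y = 0.0708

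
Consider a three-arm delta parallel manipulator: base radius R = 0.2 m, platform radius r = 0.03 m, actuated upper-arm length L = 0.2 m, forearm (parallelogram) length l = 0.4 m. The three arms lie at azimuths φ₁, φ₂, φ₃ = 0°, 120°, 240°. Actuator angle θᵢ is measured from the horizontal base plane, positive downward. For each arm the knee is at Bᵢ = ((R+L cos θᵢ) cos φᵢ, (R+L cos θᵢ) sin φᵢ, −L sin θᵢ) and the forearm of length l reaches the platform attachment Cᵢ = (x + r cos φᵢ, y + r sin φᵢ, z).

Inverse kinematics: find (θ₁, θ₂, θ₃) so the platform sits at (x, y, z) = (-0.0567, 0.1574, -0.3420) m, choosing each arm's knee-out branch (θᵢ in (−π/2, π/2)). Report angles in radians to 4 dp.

rotate P by −φ1: (-0.0567, 0.1574, -0.3420)
  A cos θ + B sin θ = C:  0.2267·cos θ + -0.3420·sin θ = -0.1828
  √(A²+B²)=0.4103;  θ1 = -0.9854+2.0326 ≈ 1.0472
φ2=120.0° → target in arm frame (0.1647, -0.0296)
  A=0.0053, B=-0.3420, C=(l²−L²−A²−y'²−z²)/(2L)=0.0053
  γ=atan2(-0.3420,0.0053)=-1.5552;  ψ=arccos(0.0156)=1.5552;  θ2=γ+ψ≈0.0000
arm 3 (φ=240.0°): x'=-0.1080, y'=-0.1278
  A=0.2780, B=-0.3420, C=(l²−L²−A²−y'²−z²)/(2L)=-0.2264
  γ=atan2(-0.3420,0.2780)=-0.8883;  ψ=arccos(-0.5137)=2.1103;  θ3=γ+ψ≈1.2220

θ₁ = 1.0472, θ₂ = 0.0000, θ₃ = 1.2220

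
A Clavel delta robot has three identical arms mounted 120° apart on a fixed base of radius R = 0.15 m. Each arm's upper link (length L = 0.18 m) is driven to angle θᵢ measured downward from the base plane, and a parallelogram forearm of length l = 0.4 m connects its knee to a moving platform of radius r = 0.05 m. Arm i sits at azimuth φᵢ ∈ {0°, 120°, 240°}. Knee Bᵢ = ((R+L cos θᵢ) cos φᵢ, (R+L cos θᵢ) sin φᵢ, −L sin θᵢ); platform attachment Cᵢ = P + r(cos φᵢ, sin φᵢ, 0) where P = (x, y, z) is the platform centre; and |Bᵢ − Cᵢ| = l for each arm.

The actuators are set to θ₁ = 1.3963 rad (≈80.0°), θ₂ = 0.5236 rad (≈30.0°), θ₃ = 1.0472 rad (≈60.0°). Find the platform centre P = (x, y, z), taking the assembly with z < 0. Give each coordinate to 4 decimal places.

(-0.1321, 0.0853, -0.4660)

S1 = (0.1313·cos0.0°, 0.1313·sin0.0°, -0.1773) = (0.1313, 0.0000, -0.1773)
arm 2 at φ=120.0°: (R−r)+L cos θ2 = 0.2559;  S2 = (-0.1279, 0.2216, -0.0900)
arm 3 at φ=240.0°: (R−r)+L cos θ3 = 0.1900;  S3 = (-0.0950, -0.1645, -0.1559)
eliminate P² terms by subtracting sphere 1 from 2 and 3
plane₁₂: -0.5184x+0.4432y+0.1745z = 0.0249
det = 0.3711;  x = -0.0361+0.2058z,  y = 0.0140+-0.1531z
quadratic in z: (1.0658)z²+(0.2814)z+(-0.1004)=0, √Δ=0.7121 → z ∈ {-0.4660, 0.2021}; z = -0.4660 (taking z<0)
x = -0.1321, y = 0.0853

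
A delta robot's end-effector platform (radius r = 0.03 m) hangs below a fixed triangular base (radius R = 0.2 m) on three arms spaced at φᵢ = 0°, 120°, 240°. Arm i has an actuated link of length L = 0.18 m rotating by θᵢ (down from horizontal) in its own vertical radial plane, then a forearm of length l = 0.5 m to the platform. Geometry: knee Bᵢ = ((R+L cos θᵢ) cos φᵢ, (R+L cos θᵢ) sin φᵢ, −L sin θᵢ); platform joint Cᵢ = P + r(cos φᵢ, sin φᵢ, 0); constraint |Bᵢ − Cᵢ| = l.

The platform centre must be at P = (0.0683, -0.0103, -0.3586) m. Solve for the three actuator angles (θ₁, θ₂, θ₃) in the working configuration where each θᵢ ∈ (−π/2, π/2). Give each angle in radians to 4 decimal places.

φ1=0.0° → target in arm frame (0.0683, -0.0103)
  A=0.1017, B=-0.3586, C=(l²−L²−A²−y'²−z²)/(2L)=0.2182
  θ1 = atan2(B,A) + arccos(C/0.3727) = -0.3491
arm 2 (φ=120.0°): x'=-0.0431, y'=-0.0540
  A=0.2131, B=-0.3586, C=(l²−L²−A²−y'²−z²)/(2L)=0.1130
  θ2 = atan2(B,A) + arccos(C/0.4171) = 0.2617
rotate P by −φ3: (-0.0252, 0.0643, -0.3586)
  e−x'=0.1952;  (l²−L²−(e−x')²−y'²−z²)/2L = 0.1299
  θ3 = atan2(B,A) + arccos(C/0.4083) = 0.1748

θ₁ = -0.3491, θ₂ = 0.2617, θ₃ = 0.1748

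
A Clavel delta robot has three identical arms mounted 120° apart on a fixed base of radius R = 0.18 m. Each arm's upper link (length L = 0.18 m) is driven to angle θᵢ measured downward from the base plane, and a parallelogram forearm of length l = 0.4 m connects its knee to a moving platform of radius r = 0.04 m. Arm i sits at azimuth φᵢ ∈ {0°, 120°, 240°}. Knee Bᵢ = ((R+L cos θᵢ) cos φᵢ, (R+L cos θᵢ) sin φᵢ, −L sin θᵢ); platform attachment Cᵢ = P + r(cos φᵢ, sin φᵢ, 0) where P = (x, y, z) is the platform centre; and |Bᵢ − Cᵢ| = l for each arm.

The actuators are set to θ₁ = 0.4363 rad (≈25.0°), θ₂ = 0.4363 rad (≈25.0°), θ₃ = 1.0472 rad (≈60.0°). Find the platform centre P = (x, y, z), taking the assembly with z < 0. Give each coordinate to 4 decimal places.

(0.0526, 0.0910, -0.3743)

arm 1 at φ=0.0°: ρ1 = 0.3031;  O1 = (0.3031, 0.0000, -0.0761)
arm 2 at φ=120.0°: ρ2 = 0.3031;  O2 = (-0.1516, 0.2625, -0.0761)
O3 = (0.2300·cos240.0°, 0.2300·sin240.0°, -0.1559) = (-0.1150, -0.1992, -0.1559)
eliminate P² terms by subtracting sphere 1 from 2 and 3
[-0.9094 0.5251 0.0000]·P = 0.0000;  [-0.8363 -0.3984 -0.1596]·P = -0.0205
Cramer: x(z) = 0.0134-0.1046z;  y(z) = 0.0232-0.1812z
sphere 1 gives Az²+Bz+C=0 with A=1.0438, B=0.2043, C=-0.0697;  B²−4AC=0.3329;  roots -0.3743, 0.1785;  negative root z = -0.3743
x = 0.0526, y = 0.0910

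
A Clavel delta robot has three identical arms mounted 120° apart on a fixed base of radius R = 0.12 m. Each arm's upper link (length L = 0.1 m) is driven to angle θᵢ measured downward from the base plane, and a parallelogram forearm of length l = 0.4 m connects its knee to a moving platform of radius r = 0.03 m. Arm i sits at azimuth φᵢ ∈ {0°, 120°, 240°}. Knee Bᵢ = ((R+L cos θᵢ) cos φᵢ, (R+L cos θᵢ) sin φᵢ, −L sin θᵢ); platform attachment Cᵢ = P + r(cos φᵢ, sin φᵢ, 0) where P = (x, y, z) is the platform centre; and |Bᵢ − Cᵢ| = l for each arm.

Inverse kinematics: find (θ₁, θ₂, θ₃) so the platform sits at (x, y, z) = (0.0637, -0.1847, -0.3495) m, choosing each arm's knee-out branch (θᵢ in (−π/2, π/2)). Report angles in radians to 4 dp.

rotate P by −φ1: (0.0637, -0.1847, -0.3495)
  e−x'=0.0263;  (l²−L²−(e−x')²−y'²−z²)/2L = -0.0348
  θ1 = atan2(B,A) + arccos(C/0.3505) = 0.1745
rotate P by −φ2: (-0.1918, 0.0372, -0.3495)
  e−x'=0.2818;  (l²−L²−(e−x')²−y'²−z²)/2L = -0.2647
  γ=atan2(-0.3495,0.2818)=-0.8922;  ψ=arccos(-0.5897)=2.2014;  θ2=γ+ψ≈1.3092
arm 3 (φ=240.0°): x'=0.1281, y'=0.1475
  A cos θ + B sin θ = C:  -0.0381·cos θ + -0.3495·sin θ = 0.0232
  γ=atan2(-0.3495,-0.0381)=-1.6794;  ψ=arccos(0.0659)=1.5048;  θ3=γ+ψ≈-0.1746

θ₁ = 0.1745, θ₂ = 1.3092, θ₃ = -0.1746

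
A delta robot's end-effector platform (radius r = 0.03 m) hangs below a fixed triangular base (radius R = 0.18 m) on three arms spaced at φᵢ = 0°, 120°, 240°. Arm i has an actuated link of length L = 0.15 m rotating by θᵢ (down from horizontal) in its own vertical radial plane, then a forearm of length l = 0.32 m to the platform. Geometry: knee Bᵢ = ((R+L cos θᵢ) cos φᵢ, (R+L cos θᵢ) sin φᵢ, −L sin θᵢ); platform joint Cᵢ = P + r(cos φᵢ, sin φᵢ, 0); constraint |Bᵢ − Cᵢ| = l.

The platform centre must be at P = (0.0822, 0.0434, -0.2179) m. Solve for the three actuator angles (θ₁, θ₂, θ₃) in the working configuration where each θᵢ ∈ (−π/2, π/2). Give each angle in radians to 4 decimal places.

rotate P by −φ1: (0.0822, 0.0434, -0.2179)
  A=0.0678, B=-0.2179, C=(l²−L²−A²−y'²−z²)/(2L)=0.0865
  γ=atan2(-0.2179,0.0678)=-1.2691;  ψ=arccos(0.3789)=1.1822;  θ1=γ+ψ≈-0.0869
φ2=120.0° → target in arm frame (-0.0035, -0.0929)
  A=0.1535, B=-0.2179, C=(l²−L²−A²−y'²−z²)/(2L)=0.0007
  θ2 = atan2(B,A) + arccos(C/0.2665) = 0.6109
φ3=240.0° → target in arm frame (-0.0787, 0.0495)
  e−x'=0.2287;  (l²−L²−(e−x')²−y'²−z²)/2L = -0.0744
  γ=atan2(-0.2179,0.2287)=-0.7613;  ψ=arccos(-0.2356)=1.8086;  θ3=γ+ψ≈1.0474

θ₁ = -0.0869, θ₂ = 0.6109, θ₃ = 1.0474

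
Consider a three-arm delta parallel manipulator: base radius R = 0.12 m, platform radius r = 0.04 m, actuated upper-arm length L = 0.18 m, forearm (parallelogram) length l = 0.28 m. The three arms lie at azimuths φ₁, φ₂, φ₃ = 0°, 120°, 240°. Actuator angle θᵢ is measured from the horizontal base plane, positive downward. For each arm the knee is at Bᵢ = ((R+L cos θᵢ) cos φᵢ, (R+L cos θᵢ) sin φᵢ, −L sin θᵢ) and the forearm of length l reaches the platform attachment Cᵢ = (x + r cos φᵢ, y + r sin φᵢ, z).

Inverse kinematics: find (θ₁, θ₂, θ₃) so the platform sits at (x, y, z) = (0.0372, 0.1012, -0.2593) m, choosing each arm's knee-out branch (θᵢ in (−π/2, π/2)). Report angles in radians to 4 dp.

θ₁ = 0.5234, θ₂ = 0.3490, θ₃ = 1.1344

φ1=0.0° → target in arm frame (0.0372, 0.1012)
  A cos θ + B sin θ = C:  0.0428·cos θ + -0.2593·sin θ = -0.0925
  √(A²+B²)=0.2628;  θ1 = -1.4072+1.9306 ≈ 0.5234
rotate P by −φ2: (0.0690, -0.0828, -0.2593)
  A=0.0110, B=-0.2593, C=(l²−L²−A²−y'²−z²)/(2L)=-0.0784
  γ=atan2(-0.2593,0.0110)=-1.5286;  ψ=arccos(-0.3020)=1.8776;  θ2=γ+ψ≈0.3490
rotate P by −φ3: (-0.1062, -0.0184, -0.2593)
  A=0.1862, B=-0.2593, C=(l²−L²−A²−y'²−z²)/(2L)=-0.1563
  θ3 = atan2(B,A) + arccos(C/0.3193) = 1.1344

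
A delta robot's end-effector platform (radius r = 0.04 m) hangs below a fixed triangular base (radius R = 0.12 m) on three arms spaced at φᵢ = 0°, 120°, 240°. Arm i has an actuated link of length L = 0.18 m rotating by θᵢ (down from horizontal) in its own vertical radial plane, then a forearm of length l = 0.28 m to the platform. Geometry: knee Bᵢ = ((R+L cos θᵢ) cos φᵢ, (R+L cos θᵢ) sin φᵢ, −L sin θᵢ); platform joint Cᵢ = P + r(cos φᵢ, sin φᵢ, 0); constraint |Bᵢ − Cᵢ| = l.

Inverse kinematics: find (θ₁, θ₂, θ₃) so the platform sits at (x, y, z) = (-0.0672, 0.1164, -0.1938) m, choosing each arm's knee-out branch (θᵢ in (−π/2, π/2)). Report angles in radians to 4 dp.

φ1=0.0° → target in arm frame (-0.0672, 0.1164)
  e−x'=0.1472;  (l²−L²−(e−x')²−y'²−z²)/2L = -0.0744
  γ=atan2(-0.1938,0.1472)=-0.9212;  ψ=arccos(-0.3056)=1.8814;  θ1=γ+ψ≈0.9602
arm 2 (φ=120.0°): x'=0.1344, y'=0.0000
  A=-0.0544, B=-0.1938, C=(l²−L²−A²−y'²−z²)/(2L)=0.0152
  γ=atan2(-0.1938,-0.0544)=-1.8445;  ψ=arccos(0.0756)=1.4951;  θ2=γ+ψ≈-0.3494
φ3=240.0° → target in arm frame (-0.0672, -0.1164)
  A cos θ + B sin θ = C:  0.1472·cos θ + -0.1938·sin θ = -0.0744
  γ=atan2(-0.1938,0.1472)=-0.9212;  ψ=arccos(-0.3056)=1.8814;  θ3=γ+ψ≈0.9602

θ₁ = 0.9602, θ₂ = -0.3494, θ₃ = 0.9602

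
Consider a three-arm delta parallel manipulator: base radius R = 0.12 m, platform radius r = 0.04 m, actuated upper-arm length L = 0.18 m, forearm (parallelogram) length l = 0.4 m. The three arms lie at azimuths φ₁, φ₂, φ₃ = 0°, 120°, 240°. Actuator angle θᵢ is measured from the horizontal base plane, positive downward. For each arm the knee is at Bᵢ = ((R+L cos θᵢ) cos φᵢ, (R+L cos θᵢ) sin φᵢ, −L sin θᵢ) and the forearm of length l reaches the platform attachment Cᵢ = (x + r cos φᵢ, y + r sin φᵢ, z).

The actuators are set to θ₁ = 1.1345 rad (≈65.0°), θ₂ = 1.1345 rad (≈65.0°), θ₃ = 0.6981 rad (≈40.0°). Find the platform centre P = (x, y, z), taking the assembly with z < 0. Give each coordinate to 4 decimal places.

(-0.0482, -0.0834, -0.4968)

φ1=0.0°: virtual centre (0.1561, 0.0000, -0.1631), radius l
φ2=120.0°: virtual centre (-0.0780, 0.1352, -0.1631), radius l
φ3=240.0°: virtual centre (-0.1089, -0.1887, -0.1157), radius l
subtract pairs → two planes through P
[-0.4682 0.2703 0.0000]·P = 0.0000;  [-0.5300 -0.3774 0.0949]·P = 0.0099
det = 0.3200;  x = -0.0084+0.0802z,  y = -0.0145+0.1388z
sphere 1 gives Az²+Bz+C=0 with A=1.0257, B=0.2959, C=-0.1061;  B²−4AC=0.5230;  roots -0.4968, 0.2083;  negative root z = -0.4968
x = -0.0482, y = -0.0834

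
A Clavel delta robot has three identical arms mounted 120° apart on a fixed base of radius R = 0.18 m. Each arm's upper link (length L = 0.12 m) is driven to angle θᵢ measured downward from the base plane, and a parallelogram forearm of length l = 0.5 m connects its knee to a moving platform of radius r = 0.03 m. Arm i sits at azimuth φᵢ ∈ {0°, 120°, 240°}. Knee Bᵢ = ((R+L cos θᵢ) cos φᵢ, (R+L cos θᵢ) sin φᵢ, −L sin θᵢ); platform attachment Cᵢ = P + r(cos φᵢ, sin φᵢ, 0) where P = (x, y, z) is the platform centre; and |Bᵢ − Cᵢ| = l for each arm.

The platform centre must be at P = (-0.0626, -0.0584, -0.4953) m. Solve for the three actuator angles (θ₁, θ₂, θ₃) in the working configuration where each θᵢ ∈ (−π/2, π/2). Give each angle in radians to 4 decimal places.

rotate P by −φ1: (-0.0626, -0.0584, -0.4953)
  e−x'=0.2126;  (l²−L²−(e−x')²−y'²−z²)/2L = -0.2430
  θ1 = atan2(B,A) + arccos(C/0.5390) = 0.8733
arm 2 (φ=120.0°): x'=-0.0193, y'=0.0834
  e−x'=0.1693;  (l²−L²−(e−x')²−y'²−z²)/2L = -0.1889
  √(A²+B²)=0.5234;  θ2 = -1.2415+1.9400 ≈ 0.6985
rotate P by −φ3: (0.0819, -0.0250, -0.4953)
  A cos θ + B sin θ = C:  0.0681·cos θ + -0.4953·sin θ = -0.0625
  θ3 = atan2(B,A) + arccos(C/0.5000) = 0.2619

θ₁ = 0.8733, θ₂ = 0.6985, θ₃ = 0.2619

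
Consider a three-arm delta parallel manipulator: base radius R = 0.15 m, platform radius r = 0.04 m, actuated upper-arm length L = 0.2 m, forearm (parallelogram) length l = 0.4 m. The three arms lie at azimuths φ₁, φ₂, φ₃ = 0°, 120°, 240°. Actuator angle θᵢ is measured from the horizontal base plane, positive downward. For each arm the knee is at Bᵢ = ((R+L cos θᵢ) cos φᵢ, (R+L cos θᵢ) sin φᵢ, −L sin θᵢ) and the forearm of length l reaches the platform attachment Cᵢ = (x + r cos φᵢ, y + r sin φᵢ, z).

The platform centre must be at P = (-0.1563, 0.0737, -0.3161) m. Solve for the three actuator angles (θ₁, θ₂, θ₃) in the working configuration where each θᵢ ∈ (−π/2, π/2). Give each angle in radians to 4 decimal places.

rotate P by −φ1: (-0.1563, 0.0737, -0.3161)
  A=0.2663, B=-0.3161, C=(l²−L²−A²−y'²−z²)/(2L)=-0.1407
  θ1 = atan2(B,A) + arccos(C/0.4133) = 1.0474
arm 2 (φ=120.0°): x'=0.1420, y'=0.0985
  A=-0.0320, B=-0.3161, C=(l²−L²−A²−y'²−z²)/(2L)=0.0234
  γ=atan2(-0.3161,-0.0320)=-1.6716;  ψ=arccos(0.0736)=1.4971;  θ2=γ+ψ≈-0.1745
rotate P by −φ3: (0.0143, -0.1722, -0.3161)
  A cos θ + B sin θ = C:  0.0957·cos θ + -0.3161·sin θ = -0.0468
  √(A²+B²)=0.3303;  θ3 = -1.2769+1.7131 ≈ 0.4362

θ₁ = 1.0474, θ₂ = -0.1745, θ₃ = 0.4362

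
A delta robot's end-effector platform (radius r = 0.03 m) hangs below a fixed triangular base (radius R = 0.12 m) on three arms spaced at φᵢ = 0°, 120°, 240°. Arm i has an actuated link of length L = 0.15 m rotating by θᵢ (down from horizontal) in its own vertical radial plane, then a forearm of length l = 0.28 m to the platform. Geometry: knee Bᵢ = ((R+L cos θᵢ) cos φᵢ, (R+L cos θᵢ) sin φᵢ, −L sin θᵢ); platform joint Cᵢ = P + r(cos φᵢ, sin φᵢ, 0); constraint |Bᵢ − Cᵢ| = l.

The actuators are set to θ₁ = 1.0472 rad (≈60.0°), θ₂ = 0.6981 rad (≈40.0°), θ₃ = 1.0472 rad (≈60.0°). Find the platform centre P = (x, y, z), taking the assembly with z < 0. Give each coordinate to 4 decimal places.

arm 1 at φ=0.0°: (R−r)+L cos θ1 = 0.1650;  O1 = (0.1650, 0.0000, -0.1299)
φ2=120.0°: virtual centre (-0.1025, 0.1775, -0.0964), radius l
arm 3 at φ=240.0°: (R−r)+L cos θ3 = 0.1650;  O3 = (-0.0825, -0.1429, -0.1299)
|O₂|²−|O₁|² = 0.0072;  |O₃|²−|O₁|² = 0.0000
plane₁₂: -0.5349x+0.3549y+0.0670z = 0.0072
Cramer: x(z) = -0.0062+0.0583z;  y(z) = 0.0108-0.1009z
into |P−O₁|² = l²: 1.0136z² + 0.2377z + -0.0321 = 0;  Δ = 0.1866;  z = -0.3303 or 0.0958 → z<0 root = -0.3303
x = -0.0255, y = 0.0442

(-0.0255, 0.0442, -0.3303)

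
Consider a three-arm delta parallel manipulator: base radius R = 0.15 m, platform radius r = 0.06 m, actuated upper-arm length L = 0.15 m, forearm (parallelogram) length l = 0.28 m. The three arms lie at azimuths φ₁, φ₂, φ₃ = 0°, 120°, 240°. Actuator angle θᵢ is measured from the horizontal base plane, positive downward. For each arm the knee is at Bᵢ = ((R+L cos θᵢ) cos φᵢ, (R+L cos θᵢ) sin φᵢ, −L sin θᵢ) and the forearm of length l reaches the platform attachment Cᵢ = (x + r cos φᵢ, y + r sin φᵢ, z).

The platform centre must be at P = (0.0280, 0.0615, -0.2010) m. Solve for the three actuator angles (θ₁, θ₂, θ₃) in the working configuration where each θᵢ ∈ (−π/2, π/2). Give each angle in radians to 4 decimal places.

θ₁ = 0.1741, θ₂ = 0.0874, θ₃ = 0.7853

rotate P by −φ1: (0.0280, 0.0615, -0.2010)
  A=0.0620, B=-0.2010, C=(l²−L²−A²−y'²−z²)/(2L)=0.0262
  √(A²+B²)=0.2103;  θ1 = -1.2716+1.4457 ≈ 0.1741
arm 2 (φ=120.0°): x'=0.0393, y'=-0.0550
  e−x'=0.0507;  (l²−L²−(e−x')²−y'²−z²)/2L = 0.0330
  √(A²+B²)=0.2073;  θ2 = -1.3235+1.4109 ≈ 0.0874
φ3=240.0° → target in arm frame (-0.0673, -0.0065)
  A cos θ + B sin θ = C:  0.1573·cos θ + -0.2010·sin θ = -0.0309
  √(A²+B²)=0.2552;  θ3 = -0.9069+1.6922 ≈ 0.7853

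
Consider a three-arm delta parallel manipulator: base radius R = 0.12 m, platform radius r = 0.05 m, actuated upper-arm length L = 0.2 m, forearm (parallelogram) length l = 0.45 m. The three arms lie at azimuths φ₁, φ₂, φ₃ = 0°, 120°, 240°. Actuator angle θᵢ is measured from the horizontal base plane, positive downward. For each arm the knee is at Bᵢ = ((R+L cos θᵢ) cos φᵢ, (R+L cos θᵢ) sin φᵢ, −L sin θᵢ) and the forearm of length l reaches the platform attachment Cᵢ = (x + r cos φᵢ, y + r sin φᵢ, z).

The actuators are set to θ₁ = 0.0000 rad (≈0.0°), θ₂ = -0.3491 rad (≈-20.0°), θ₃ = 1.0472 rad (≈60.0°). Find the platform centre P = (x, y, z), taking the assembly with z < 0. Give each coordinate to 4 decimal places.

(0.0805, 0.2410, -0.3295)

φ1=0.0°: virtual centre (0.2700, 0.0000, 0.0000), radius l
S2 = (0.2579·cos120.0°, 0.2579·sin120.0°, 0.0684) = (-0.1290, 0.2234, 0.0684)
φ3=240.0°: virtual centre (-0.0850, -0.1472, -0.1732), radius l
eliminate P² terms by subtracting sphere 1 from 2 and 3
linear system: -0.7979x+0.4468y = -0.0017−0.1368z; -0.7100x+-0.2944y = -0.0140−-0.3464z
Cramer: x(z) = 0.0122-0.2073z;  y(z) = 0.0181-0.6765z
into |P−S₁|² = l²: 1.5007z² + 0.0824z + -0.1357 = 0;  Δ = 0.8215;  z = -0.3295 or 0.2745 → z<0 root = -0.3295
x = 0.0805, y = 0.2410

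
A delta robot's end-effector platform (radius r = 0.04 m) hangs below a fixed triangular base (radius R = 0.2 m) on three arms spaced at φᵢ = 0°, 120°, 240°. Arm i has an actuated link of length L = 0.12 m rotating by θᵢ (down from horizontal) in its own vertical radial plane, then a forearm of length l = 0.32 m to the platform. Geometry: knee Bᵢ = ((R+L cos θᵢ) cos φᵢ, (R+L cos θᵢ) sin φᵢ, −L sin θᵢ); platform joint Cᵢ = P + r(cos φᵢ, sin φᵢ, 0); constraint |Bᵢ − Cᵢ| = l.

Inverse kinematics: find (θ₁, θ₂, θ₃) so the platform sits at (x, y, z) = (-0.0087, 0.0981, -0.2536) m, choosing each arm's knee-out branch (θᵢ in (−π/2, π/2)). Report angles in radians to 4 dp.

rotate P by −φ1: (-0.0087, 0.0981, -0.2536)
  e−x'=0.1687;  (l²−L²−(e−x')²−y'²−z²)/2L = -0.0600
  θ1 = atan2(B,A) + arccos(C/0.3046) = 0.7852
φ2=120.0° → target in arm frame (0.0893, -0.0415)
  A cos θ + B sin θ = C:  0.0707·cos θ + -0.2536·sin θ = 0.0707
  θ2 = atan2(B,A) + arccos(C/0.2633) = 0.0000
arm 3 (φ=240.0°): x'=-0.0806, y'=-0.0566
  A=0.2406, B=-0.2536, C=(l²−L²−A²−y'²−z²)/(2L)=-0.1559
  θ3 = atan2(B,A) + arccos(C/0.3496) = 1.2212

θ₁ = 0.7852, θ₂ = 0.0000, θ₃ = 1.2212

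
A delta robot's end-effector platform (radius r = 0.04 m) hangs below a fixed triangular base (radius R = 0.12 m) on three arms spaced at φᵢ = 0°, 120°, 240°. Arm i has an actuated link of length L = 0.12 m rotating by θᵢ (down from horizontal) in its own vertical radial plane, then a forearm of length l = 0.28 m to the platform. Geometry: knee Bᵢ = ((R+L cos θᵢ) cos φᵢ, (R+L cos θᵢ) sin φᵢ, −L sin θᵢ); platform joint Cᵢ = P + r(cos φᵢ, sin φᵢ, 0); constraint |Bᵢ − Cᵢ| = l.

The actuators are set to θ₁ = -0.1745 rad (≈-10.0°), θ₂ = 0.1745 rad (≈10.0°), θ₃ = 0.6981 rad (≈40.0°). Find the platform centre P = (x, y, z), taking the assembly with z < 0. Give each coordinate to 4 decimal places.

φ1=0.0°: virtual centre (0.1982, 0.0000, 0.0208), radius l
S2 = (0.1982·cos120.0°, 0.1982·sin120.0°, -0.0208) = (-0.0991, 0.1716, -0.0208)
φ3=240.0°: virtual centre (-0.0860, -0.1489, -0.0771), radius l
subtract pairs → two planes through P
linear system: -0.5945x+0.3433y = 0.0000−-0.0833z; -0.5683x+-0.2978y = -0.0042−-0.1959z
det = 0.3721;  x = 0.0039+-0.2474z,  y = 0.0067+-0.1858z
sphere 1 gives Az²+Bz+C=0 with A=1.0957, B=0.0520, C=-0.0402;  B²−4AC=0.1788;  roots -0.2167, 0.1692;  negative root z = -0.2167
x = 0.0575, y = 0.0470

(0.0575, 0.0470, -0.2167)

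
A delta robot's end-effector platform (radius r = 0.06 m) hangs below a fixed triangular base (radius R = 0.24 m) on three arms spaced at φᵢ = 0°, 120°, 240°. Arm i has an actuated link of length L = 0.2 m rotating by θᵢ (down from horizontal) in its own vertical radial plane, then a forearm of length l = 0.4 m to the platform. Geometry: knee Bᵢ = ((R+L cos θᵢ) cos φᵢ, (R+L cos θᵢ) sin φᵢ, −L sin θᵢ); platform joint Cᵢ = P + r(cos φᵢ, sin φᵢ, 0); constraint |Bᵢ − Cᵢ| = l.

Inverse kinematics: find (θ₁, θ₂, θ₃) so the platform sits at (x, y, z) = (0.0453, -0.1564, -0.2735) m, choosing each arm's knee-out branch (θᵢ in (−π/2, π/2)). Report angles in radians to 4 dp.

θ₁ = 0.4364, θ₂ = 1.3087, θ₃ = -0.0001

arm 1 (φ=0.0°): x'=0.0453, y'=-0.1564
  e−x'=0.1347;  (l²−L²−(e−x')²−y'²−z²)/2L = 0.0065
  √(A²+B²)=0.3049;  θ1 = -1.1132+1.5495 ≈ 0.4364
arm 2 (φ=120.0°): x'=-0.1581, y'=0.0390
  A cos θ + B sin θ = C:  0.3381·cos θ + -0.2735·sin θ = -0.1766
  γ=atan2(-0.2735,0.3381)=-0.6802;  ψ=arccos(-0.4060)=1.9889;  θ2=γ+ψ≈1.3087
rotate P by −φ3: (0.1128, 0.1174, -0.2735)
  A=0.0672, B=-0.2735, C=(l²−L²−A²−y'²−z²)/(2L)=0.0672
  γ=atan2(-0.2735,0.0672)=-1.3299;  ψ=arccos(0.2387)=1.3298;  θ3=γ+ψ≈-0.0001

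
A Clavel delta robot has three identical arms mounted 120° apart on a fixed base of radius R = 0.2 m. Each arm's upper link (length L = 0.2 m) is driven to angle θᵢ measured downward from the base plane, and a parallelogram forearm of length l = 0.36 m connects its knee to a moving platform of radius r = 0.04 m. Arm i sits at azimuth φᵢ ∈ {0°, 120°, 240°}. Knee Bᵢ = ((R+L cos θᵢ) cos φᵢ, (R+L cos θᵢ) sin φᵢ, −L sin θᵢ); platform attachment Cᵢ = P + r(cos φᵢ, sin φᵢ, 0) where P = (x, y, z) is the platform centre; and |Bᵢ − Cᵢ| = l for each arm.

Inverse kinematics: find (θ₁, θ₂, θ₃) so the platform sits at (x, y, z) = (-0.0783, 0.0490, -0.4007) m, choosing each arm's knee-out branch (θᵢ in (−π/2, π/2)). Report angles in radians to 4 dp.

arm 1 (φ=0.0°): x'=-0.0783, y'=0.0490
  A=0.2383, B=-0.4007, C=(l²−L²−A²−y'²−z²)/(2L)=-0.3254
  √(A²+B²)=0.4662;  θ1 = -1.0343+2.3433 ≈ 1.3090
φ2=120.0° → target in arm frame (0.0816, 0.0433)
  A=0.0784, B=-0.4007, C=(l²−L²−A²−y'²−z²)/(2L)=-0.1975
  γ=atan2(-0.4007,0.0784)=-1.3775;  ψ=arccos(-0.4836)=2.0756;  θ2=γ+ψ≈0.6980
rotate P by −φ3: (-0.0033, -0.0923, -0.4007)
  e−x'=0.1633;  (l²−L²−(e−x')²−y'²−z²)/2L = -0.2654
  θ3 = atan2(B,A) + arccos(C/0.4327) = 1.0472

θ₁ = 1.3090, θ₂ = 0.6980, θ₃ = 1.0472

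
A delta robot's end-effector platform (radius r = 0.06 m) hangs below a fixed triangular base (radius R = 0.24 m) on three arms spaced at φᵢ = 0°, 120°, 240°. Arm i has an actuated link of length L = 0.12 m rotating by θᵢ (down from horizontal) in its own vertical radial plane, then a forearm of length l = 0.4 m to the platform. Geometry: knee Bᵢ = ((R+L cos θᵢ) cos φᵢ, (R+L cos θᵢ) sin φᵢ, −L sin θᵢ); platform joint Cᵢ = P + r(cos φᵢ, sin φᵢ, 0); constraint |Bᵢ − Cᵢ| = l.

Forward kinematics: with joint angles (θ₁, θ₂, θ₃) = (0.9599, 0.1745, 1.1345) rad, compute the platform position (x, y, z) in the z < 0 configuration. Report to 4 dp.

centre 1 = (0.2488·cos0.0°, 0.2488·sin0.0°, -0.0983) = (0.2488, 0.0000, -0.0983)
arm 2 at φ=120.0°: ρ2 = 0.2982;  centre 2 = (-0.1491, 0.2582, -0.0208)
centre 3 = (0.2307·cos240.0°, 0.2307·sin240.0°, -0.1088) = (-0.1154, -0.1998, -0.1088)
subtract pairs → two planes through P
linear system: -0.7958x+0.5165y = 0.0178−0.1549z; -0.7284x+-0.3996y = -0.0065−-0.0209z
det = 0.6942;  x = -0.0054+0.0736z,  y = 0.0261+-0.1865z
quadratic in z: (1.0402)z²+(0.1494)z+(-0.0850)=0, √Δ=0.6133 → z ∈ {-0.3666, 0.2230}; z = -0.3666 (taking z<0)
x = -0.0324, y = 0.0945

(-0.0324, 0.0945, -0.3666)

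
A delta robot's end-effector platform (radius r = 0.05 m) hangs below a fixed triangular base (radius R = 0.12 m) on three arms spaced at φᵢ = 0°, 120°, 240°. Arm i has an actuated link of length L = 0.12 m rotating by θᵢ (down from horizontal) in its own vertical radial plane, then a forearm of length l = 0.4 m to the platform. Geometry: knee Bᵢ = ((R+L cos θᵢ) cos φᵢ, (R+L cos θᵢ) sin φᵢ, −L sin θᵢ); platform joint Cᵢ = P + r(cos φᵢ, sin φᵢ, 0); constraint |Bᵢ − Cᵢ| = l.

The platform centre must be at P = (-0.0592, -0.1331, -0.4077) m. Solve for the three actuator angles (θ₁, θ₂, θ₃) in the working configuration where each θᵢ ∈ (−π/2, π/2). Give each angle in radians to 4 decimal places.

φ1=0.0° → target in arm frame (-0.0592, -0.1331)
  A=0.1292, B=-0.4077, C=(l²−L²−A²−y'²−z²)/(2L)=-0.2293
  γ=atan2(-0.4077,0.1292)=-1.2639;  ψ=arccos(-0.5361)=2.1366;  θ1=γ+ψ≈0.8727
φ2=120.0° → target in arm frame (-0.0857, 0.1178)
  A cos θ + B sin θ = C:  0.1557·cos θ + -0.4077·sin θ = -0.2447
  √(A²+B²)=0.4364;  θ2 = -1.2061+2.1661 ≈ 0.9600
arm 3 (φ=240.0°): x'=0.1449, y'=0.0153
  A=-0.0749, B=-0.4077, C=(l²−L²−A²−y'²−z²)/(2L)=-0.1102
  γ=atan2(-0.4077,-0.0749)=-1.7524;  ψ=arccos(-0.2660)=1.8400;  θ3=γ+ψ≈0.0876

θ₁ = 0.8727, θ₂ = 0.9600, θ₃ = 0.0876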